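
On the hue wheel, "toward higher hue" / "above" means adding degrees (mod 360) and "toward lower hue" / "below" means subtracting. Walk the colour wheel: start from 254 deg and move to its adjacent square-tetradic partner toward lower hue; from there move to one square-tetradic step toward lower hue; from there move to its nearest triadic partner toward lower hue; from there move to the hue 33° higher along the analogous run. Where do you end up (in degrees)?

347°

−90° (square ↓): 254 − 90 = 164°
−90° (square ↓): 164 − 90 = 74°
−120° (triadic ↓): 74 − 120 = -46 → -46 + 360 = 314°
+33° (analog 33° ↑): 314 + 33 = 347°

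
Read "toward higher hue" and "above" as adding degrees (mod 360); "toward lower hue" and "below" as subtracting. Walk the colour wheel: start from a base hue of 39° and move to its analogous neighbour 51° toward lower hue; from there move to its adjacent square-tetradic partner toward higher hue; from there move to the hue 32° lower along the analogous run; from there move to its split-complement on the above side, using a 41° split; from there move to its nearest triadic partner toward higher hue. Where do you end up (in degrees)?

27°

−51° (analog 51° ↓): 39 − 51 = -12 → -12 + 360 = 348°
+90° (square ↑): 348 + 90 = 438 → 438 − 360 = 78°
−32° (analog 32° ↓): 78 − 32 = 46°
+221° (split-comp 41° ↑): 46 + 221 = 267°
+120° (triadic ↑): 267 + 120 = 387 → 387 − 360 = 27°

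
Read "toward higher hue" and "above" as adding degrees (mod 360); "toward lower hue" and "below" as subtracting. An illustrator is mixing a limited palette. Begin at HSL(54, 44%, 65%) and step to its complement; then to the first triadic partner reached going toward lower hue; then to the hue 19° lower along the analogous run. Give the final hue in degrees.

+180° (complement): 54 + 180 = 234°
−120° (triadic ↓): 234 − 120 = 114°
−19° (analog 19° ↓): 114 − 19 = 95°

95°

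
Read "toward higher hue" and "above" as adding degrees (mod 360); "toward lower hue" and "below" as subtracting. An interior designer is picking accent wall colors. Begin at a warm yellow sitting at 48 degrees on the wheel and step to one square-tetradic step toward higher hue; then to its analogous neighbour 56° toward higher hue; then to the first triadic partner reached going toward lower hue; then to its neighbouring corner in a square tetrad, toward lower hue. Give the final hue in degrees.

square ↑ +90°: 48 + 90 = 138°
analog 56° ↑ +56°: 138 + 56 = 194°
triadic ↓ −120°: 194 − 120 = 74°
square ↓ −90°: 74 − 90 = -16 → -16 + 360 = 344°

344°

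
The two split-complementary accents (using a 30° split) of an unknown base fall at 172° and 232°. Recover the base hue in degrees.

The accents sit 30° either side of the complement, so the complement is their short-arc midpoint on the wheel.
Short-arc midpoint of 172° and 232°: 202°.
Base is 180° from the complement: 202 − 180 = 22°

22°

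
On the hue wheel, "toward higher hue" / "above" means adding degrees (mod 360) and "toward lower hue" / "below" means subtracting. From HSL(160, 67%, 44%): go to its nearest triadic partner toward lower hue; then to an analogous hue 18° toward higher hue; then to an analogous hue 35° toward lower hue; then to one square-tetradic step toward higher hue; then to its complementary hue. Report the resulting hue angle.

293°

triadic ↓ −120°: 160 − 120 = 40°
analog 18° ↑ +18°: 40 + 18 = 58°
analog 35° ↓ −35°: 58 − 35 = 23°
square ↑ +90°: 23 + 90 = 113°
complement +180°: 113 + 180 = 293°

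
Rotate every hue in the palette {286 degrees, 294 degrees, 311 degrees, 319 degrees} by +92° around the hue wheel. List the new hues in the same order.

286 + 92 = 378 → 378 − 360 = 18°
294 + 92 = 386 → 386 − 360 = 26°
311 + 92 = 403 → 403 − 360 = 43°
319 + 92 = 411 → 411 − 360 = 51°

18°, 26°, 43°, 51°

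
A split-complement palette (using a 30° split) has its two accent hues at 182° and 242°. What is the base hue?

The accents sit 30° either side of the complement, so the complement is their short-arc midpoint on the wheel.
Short-arc midpoint of 182° and 242°: 212°.
Base is 180° from the complement: 212 − 180 = 32°

32°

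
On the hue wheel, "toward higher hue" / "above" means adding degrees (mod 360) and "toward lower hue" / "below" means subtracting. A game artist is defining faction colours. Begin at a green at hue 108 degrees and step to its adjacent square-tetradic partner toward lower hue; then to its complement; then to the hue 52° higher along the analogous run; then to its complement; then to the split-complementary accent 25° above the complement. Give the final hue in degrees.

108 − 90 = 18°   (square ↓)
18 + 180 = 198°   (complement)
198 + 52 = 250°   (analog 52° ↑)
250 + 180 = 430 → 430 − 360 = 70°   (complement)
70 + 205 = 275°   (split-comp 25° ↑)

275°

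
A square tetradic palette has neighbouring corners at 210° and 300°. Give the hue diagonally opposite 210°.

30°

A square tetradic scheme places four hues 90° apart; opposite corners are 180° apart.
210 + 180 = 390 → 390 − 360 = 30°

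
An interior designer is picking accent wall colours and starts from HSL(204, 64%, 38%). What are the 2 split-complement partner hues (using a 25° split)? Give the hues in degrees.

359° and 49°

Split-complementary hues sit 25° either side of the complement.
Complement of 204°: 204 + 180 = 384 → 384 − 360 = 24°
24 − 25 = -1 → -1 + 360 = 359°
24 + 25 = 49°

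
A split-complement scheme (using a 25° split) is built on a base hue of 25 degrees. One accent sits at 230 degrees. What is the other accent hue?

180°

Split-complementary hues sit 25° either side of the complement.
Complement of the base 25°: 25 + 180 = 205°
The given accent 230° is 25° one side of 205°; the other accent sits 25° the other side: 205 − 25 = 180°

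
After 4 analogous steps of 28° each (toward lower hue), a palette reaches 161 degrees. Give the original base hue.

273°

4 steps of 28° (toward lower hue) give a net shift of −112°.
Start = end − shift: 161 + 112 = 273°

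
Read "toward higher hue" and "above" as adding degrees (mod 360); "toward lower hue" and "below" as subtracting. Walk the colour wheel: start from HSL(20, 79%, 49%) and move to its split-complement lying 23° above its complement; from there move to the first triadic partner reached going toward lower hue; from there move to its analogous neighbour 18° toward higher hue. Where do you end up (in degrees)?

20 + 203 = 223°   (split-comp 23° ↑)
223 − 120 = 103°   (triadic ↓)
103 + 18 = 121°   (analog 18° ↑)

121°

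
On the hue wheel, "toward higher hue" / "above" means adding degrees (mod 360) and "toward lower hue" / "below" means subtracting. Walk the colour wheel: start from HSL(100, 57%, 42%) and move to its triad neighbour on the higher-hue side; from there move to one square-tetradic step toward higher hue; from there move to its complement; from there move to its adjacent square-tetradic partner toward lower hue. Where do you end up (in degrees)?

100 + 120 = 220°   (triadic ↑)
220 + 90 = 310°   (square ↑)
310 + 180 = 490 → 490 − 360 = 130°   (complement)
130 − 90 = 40°   (square ↓)

40°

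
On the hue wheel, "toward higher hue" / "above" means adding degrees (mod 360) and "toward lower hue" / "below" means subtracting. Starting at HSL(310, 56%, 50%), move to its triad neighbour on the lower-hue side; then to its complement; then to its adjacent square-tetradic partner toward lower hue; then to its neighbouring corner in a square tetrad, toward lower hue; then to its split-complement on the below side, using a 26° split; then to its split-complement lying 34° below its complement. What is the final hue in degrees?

310 − 120 = 190°   (triadic ↓)
190 + 180 = 370 → 370 − 360 = 10°   (complement)
10 − 90 = -80 → -80 + 360 = 280°   (square ↓)
280 − 90 = 190°   (square ↓)
190 + 154 = 344°   (split-comp 26° ↓)
344 + 146 = 490 → 490 − 360 = 130°   (split-comp 34° ↓)

130°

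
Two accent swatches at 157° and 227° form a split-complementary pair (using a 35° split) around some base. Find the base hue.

12°

The accents sit 35° either side of the complement, so the complement is their short-arc midpoint on the wheel.
Short-arc midpoint of 157° and 227°: 192°.
Base is 180° from the complement: 192 − 180 = 12°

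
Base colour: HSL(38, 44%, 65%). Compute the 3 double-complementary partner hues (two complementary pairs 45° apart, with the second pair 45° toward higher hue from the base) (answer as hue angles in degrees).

83°, 218°, 263°

A rectangular tetradic uses two complementary pairs 45° apart: offsets 0°, 45°, 180°, 225°.
38 + 45 = 83°
38 + 180 = 218°
38 + 225 = 263°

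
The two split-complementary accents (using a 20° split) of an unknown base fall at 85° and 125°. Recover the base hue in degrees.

285°

The accents sit 20° either side of the complement, so the complement is their short-arc midpoint on the wheel.
Short-arc midpoint of 85° and 125°: 105°.
Base is 180° from the complement: 105 − 180 = -75 → -75 + 360 = 285°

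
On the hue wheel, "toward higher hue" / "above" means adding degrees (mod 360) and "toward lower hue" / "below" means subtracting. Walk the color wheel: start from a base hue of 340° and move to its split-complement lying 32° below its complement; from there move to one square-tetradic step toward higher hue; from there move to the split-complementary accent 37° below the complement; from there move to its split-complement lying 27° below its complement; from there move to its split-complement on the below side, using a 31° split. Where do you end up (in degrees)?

+148° (split-comp 32° ↓): 340 + 148 = 488 → 488 − 360 = 128°
+90° (square ↑): 128 + 90 = 218°
+143° (split-comp 37° ↓): 218 + 143 = 361 → 361 − 360 = 1°
+153° (split-comp 27° ↓): 1 + 153 = 154°
+149° (split-comp 31° ↓): 154 + 149 = 303°

303°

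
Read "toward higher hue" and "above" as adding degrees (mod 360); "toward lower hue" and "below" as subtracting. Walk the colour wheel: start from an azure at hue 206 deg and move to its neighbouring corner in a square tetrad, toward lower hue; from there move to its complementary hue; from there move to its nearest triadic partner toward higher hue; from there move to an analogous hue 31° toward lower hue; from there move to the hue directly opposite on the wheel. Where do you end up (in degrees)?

205°

square ↓ −90°: 206 − 90 = 116°
complement +180°: 116 + 180 = 296°
triadic ↑ +120°: 296 + 120 = 416 → 416 − 360 = 56°
analog 31° ↓ −31°: 56 − 31 = 25°
complement +180°: 25 + 180 = 205°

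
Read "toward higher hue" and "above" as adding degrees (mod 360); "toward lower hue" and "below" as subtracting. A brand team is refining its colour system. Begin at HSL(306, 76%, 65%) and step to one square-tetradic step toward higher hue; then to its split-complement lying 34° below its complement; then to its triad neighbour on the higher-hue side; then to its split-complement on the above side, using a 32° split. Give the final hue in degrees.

154°

square ↑ +90°: 306 + 90 = 396 → 396 − 360 = 36°
split-comp 34° ↓ +146°: 36 + 146 = 182°
triadic ↑ +120°: 182 + 120 = 302°
split-comp 32° ↑ +212°: 302 + 212 = 514 → 514 − 360 = 154°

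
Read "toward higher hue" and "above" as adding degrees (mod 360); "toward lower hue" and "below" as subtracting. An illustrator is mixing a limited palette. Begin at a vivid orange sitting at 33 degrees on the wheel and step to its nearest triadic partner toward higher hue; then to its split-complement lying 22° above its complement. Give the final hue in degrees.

355°

33 + 120 = 153°   (triadic ↑)
153 + 202 = 355°   (split-comp 22° ↑)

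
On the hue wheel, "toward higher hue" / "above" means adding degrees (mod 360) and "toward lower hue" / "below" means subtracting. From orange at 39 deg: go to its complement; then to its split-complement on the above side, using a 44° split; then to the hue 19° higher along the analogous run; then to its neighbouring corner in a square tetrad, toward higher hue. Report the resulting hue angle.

complement +180°: 39 + 180 = 219°
split-comp 44° ↑ +224°: 219 + 224 = 443 → 443 − 360 = 83°
analog 19° ↑ +19°: 83 + 19 = 102°
square ↑ +90°: 102 + 90 = 192°

192°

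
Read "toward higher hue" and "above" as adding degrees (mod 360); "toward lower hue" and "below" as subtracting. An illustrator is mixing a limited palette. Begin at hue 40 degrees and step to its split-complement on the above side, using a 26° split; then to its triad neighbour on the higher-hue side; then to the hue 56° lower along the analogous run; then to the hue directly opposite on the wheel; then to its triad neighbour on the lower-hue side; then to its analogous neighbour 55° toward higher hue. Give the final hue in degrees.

65°

+206° (split-comp 26° ↑): 40 + 206 = 246°
+120° (triadic ↑): 246 + 120 = 366 → 366 − 360 = 6°
−56° (analog 56° ↓): 6 − 56 = -50 → -50 + 360 = 310°
+180° (complement): 310 + 180 = 490 → 490 − 360 = 130°
−120° (triadic ↓): 130 − 120 = 10°
+55° (analog 55° ↑): 10 + 55 = 65°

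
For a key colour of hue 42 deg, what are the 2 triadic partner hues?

162° and 282°

A triad places three hues 120° apart.
42 + 120 = 162°
42 + 240 = 282°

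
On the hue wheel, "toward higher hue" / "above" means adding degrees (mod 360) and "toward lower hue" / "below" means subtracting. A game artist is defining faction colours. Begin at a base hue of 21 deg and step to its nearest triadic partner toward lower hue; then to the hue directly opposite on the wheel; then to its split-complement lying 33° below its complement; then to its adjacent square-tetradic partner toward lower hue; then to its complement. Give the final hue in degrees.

318°

triadic ↓ −120°: 21 − 120 = -99 → -99 + 360 = 261°
complement +180°: 261 + 180 = 441 → 441 − 360 = 81°
split-comp 33° ↓ +147°: 81 + 147 = 228°
square ↓ −90°: 228 − 90 = 138°
complement +180°: 138 + 180 = 318°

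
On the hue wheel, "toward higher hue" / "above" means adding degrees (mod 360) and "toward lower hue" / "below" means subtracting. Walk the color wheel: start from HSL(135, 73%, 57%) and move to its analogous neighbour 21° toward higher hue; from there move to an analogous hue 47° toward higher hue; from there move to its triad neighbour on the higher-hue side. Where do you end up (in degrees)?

323°

135 + 21 = 156°   (analog 21° ↑)
156 + 47 = 203°   (analog 47° ↑)
203 + 120 = 323°   (triadic ↑)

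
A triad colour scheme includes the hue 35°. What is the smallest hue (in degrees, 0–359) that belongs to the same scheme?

A triad places three hues 120° apart.
The full set through 35° is {35°, 155°, 275°}.

35°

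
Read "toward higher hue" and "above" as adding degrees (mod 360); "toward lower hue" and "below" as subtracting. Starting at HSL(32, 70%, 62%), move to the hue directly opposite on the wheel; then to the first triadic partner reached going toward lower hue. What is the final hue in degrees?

32 + 180 = 212°   (complement)
212 − 120 = 92°   (triadic ↓)

92°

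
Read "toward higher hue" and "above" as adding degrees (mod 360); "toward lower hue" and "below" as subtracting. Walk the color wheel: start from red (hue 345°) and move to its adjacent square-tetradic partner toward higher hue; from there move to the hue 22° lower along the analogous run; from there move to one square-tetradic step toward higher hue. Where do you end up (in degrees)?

345 + 90 = 435 → 435 − 360 = 75°   (square ↑)
75 − 22 = 53°   (analog 22° ↓)
53 + 90 = 143°   (square ↑)

143°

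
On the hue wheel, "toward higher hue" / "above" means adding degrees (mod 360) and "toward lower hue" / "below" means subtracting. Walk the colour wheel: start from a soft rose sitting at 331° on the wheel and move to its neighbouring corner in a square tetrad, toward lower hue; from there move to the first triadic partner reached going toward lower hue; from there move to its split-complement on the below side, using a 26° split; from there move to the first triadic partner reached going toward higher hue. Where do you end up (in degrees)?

35°

−90° (square ↓): 331 − 90 = 241°
−120° (triadic ↓): 241 − 120 = 121°
+154° (split-comp 26° ↓): 121 + 154 = 275°
+120° (triadic ↑): 275 + 120 = 395 → 395 − 360 = 35°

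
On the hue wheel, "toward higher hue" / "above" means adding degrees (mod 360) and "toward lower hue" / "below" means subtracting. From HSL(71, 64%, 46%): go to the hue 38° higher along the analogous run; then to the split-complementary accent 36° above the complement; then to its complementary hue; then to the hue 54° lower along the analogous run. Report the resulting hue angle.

91°

+38° (analog 38° ↑): 71 + 38 = 109°
+216° (split-comp 36° ↑): 109 + 216 = 325°
+180° (complement): 325 + 180 = 505 → 505 − 360 = 145°
−54° (analog 54° ↓): 145 − 54 = 91°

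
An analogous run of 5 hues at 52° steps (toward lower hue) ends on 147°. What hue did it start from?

355°

4 steps of 52° (toward lower hue) give a net shift of −208°.
Start = end − shift: 147 + 208 = 355°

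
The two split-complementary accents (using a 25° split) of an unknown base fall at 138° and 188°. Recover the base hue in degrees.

The accents sit 25° either side of the complement, so the complement is their short-arc midpoint on the wheel.
Short-arc midpoint of 138° and 188°: 163°.
Base is 180° from the complement: 163 − 180 = -17 → -17 + 360 = 343°

343°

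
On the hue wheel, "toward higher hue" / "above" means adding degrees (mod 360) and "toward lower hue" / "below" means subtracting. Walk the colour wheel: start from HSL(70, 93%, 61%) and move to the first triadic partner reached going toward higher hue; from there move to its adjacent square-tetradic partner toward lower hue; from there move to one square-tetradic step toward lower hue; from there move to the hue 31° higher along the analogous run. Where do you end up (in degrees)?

41°

70 + 120 = 190°   (triadic ↑)
190 − 90 = 100°   (square ↓)
100 − 90 = 10°   (square ↓)
10 + 31 = 41°   (analog 31° ↑)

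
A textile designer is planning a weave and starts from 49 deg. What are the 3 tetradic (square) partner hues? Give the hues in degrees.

A square tetradic scheme places four hues every 90°.
49 + 90 = 139°
49 + 180 = 229°
49 + 270 = 319°

139°, 229° and 319°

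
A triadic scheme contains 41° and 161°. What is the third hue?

281°

A triad spaces three hues 120° apart.
The full set is {41°, 161°, 281°}.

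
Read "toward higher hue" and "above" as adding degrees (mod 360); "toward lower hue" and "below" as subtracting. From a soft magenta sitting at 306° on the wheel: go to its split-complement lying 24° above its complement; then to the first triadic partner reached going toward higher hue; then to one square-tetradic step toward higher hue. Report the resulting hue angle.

0°

+204° (split-comp 24° ↑): 306 + 204 = 510 → 510 − 360 = 150°
+120° (triadic ↑): 150 + 120 = 270°
+90° (square ↑): 270 + 90 = 360 → 360 − 360 = 0°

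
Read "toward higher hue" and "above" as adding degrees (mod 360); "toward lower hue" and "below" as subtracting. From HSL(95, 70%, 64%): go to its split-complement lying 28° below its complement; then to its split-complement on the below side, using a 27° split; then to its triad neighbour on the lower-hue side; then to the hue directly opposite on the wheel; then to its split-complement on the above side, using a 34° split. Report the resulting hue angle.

+152° (split-comp 28° ↓): 95 + 152 = 247°
+153° (split-comp 27° ↓): 247 + 153 = 400 → 400 − 360 = 40°
−120° (triadic ↓): 40 − 120 = -80 → -80 + 360 = 280°
+180° (complement): 280 + 180 = 460 → 460 − 360 = 100°
+214° (split-comp 34° ↑): 100 + 214 = 314°

314°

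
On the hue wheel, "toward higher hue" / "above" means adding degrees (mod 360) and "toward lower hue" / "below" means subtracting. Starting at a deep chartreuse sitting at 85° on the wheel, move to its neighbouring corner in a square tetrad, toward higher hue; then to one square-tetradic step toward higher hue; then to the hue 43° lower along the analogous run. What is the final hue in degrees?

square ↑ +90°: 85 + 90 = 175°
square ↑ +90°: 175 + 90 = 265°
analog 43° ↓ −43°: 265 − 43 = 222°

222°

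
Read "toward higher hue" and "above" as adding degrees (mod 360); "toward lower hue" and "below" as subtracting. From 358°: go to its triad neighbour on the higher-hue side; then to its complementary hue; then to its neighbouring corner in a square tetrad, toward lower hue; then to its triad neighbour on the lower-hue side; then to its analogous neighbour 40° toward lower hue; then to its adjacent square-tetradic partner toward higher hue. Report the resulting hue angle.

138°

+120° (triadic ↑): 358 + 120 = 478 → 478 − 360 = 118°
+180° (complement): 118 + 180 = 298°
−90° (square ↓): 298 − 90 = 208°
−120° (triadic ↓): 208 − 120 = 88°
−40° (analog 40° ↓): 88 − 40 = 48°
+90° (square ↑): 48 + 90 = 138°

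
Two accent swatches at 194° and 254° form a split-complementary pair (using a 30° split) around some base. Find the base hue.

44°

The accents sit 30° either side of the complement, so the complement is their short-arc midpoint on the wheel.
Short-arc midpoint of 194° and 254°: 224°.
Base is 180° from the complement: 224 − 180 = 44°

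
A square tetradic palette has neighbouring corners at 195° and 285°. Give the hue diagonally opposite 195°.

15°

A square tetradic scheme places four hues 90° apart; opposite corners are 180° apart.
195 + 180 = 375 → 375 − 360 = 15°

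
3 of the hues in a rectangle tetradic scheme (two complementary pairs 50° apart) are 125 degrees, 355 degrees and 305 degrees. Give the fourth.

A rectangular tetradic uses two complementary pairs 50° apart: offsets 0°, 50°, 180°, 230°.
Among {125°, 305°, 355°}, 125° and 305° are a 180° pair.
The remaining hue 355° needs its own complement: 355 + 180 = 535 → 535 − 360 = 175°

175°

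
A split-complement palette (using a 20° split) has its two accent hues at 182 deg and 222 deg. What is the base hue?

The accents sit 20° either side of the complement, so the complement is their short-arc midpoint on the wheel.
Short-arc midpoint of 182° and 222°: 202°.
Base is 180° from the complement: 202 − 180 = 22°

22°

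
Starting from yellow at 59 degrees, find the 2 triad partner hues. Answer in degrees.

A triad places three hues 120° apart.
59 + 120 = 179°
59 + 240 = 299°

179° and 299°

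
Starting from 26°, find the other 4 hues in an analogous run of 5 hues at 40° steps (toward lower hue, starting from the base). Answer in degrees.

Analogous hues sit every 40° along the wheel.
26 − 40 = -14 → -14 + 360 = 346°
26 − 80 = -54 → -54 + 360 = 306°
26 − 120 = -94 → -94 + 360 = 266°
26 − 160 = -134 → -134 + 360 = 226°

346°, 306°, 266°, and 226°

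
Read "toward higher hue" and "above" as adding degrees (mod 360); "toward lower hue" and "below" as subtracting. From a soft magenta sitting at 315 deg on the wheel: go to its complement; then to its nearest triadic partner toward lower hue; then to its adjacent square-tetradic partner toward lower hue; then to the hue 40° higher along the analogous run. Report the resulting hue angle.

325°

315 + 180 = 495 → 495 − 360 = 135°   (complement)
135 − 120 = 15°   (triadic ↓)
15 − 90 = -75 → -75 + 360 = 285°   (square ↓)
285 + 40 = 325°   (analog 40° ↑)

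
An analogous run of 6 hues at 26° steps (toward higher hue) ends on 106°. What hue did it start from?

5 steps of 26° (toward higher hue) give a net shift of +130°.
Start = end − shift: 106 − 130 = -24 → -24 + 360 = 336°

336°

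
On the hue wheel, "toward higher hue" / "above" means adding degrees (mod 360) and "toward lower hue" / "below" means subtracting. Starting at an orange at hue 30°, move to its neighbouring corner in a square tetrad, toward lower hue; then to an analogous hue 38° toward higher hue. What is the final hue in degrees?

−90° (square ↓): 30 − 90 = -60 → -60 + 360 = 300°
+38° (analog 38° ↑): 300 + 38 = 338°

338°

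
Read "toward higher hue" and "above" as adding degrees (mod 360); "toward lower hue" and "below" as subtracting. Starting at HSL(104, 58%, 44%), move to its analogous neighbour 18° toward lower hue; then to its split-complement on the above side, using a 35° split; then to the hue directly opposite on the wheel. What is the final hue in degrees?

−18° (analog 18° ↓): 104 − 18 = 86°
+215° (split-comp 35° ↑): 86 + 215 = 301°
+180° (complement): 301 + 180 = 481 → 481 − 360 = 121°

121°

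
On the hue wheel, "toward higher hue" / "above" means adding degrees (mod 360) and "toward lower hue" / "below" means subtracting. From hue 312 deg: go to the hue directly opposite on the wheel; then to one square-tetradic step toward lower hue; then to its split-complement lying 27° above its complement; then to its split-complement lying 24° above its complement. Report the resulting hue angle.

complement +180°: 312 + 180 = 492 → 492 − 360 = 132°
square ↓ −90°: 132 − 90 = 42°
split-comp 27° ↑ +207°: 42 + 207 = 249°
split-comp 24° ↑ +204°: 249 + 204 = 453 → 453 − 360 = 93°

93°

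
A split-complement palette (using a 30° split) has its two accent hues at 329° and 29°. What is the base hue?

The accents sit 30° either side of the complement, so the complement is their short-arc midpoint on the wheel.
Short-arc midpoint of 329° and 29°: 359°.
Base is 180° from the complement: 359 − 180 = 179°

179°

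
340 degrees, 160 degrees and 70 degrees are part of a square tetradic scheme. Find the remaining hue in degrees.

A square tetradic scheme places four hues every 90°.
The full set through 70° is {70°, 160°, 250°, 340°}.
Given {70°, 160°, 340°}, the missing hue is 250°.

250°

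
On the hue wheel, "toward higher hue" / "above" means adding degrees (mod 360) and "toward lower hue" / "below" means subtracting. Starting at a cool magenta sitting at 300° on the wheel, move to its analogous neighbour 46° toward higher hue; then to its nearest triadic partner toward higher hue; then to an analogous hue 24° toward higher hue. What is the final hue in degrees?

130°

300 + 46 = 346°   (analog 46° ↑)
346 + 120 = 466 → 466 − 360 = 106°   (triadic ↑)
106 + 24 = 130°   (analog 24° ↑)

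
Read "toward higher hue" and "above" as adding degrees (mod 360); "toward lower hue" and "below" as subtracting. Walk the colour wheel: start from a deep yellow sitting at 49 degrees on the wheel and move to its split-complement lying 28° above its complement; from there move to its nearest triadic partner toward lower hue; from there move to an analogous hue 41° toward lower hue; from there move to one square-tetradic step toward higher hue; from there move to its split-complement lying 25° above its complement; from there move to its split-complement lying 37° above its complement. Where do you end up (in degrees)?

248°

+208° (split-comp 28° ↑): 49 + 208 = 257°
−120° (triadic ↓): 257 − 120 = 137°
−41° (analog 41° ↓): 137 − 41 = 96°
+90° (square ↑): 96 + 90 = 186°
+205° (split-comp 25° ↑): 186 + 205 = 391 → 391 − 360 = 31°
+217° (split-comp 37° ↑): 31 + 217 = 248°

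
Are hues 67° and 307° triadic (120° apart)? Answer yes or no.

Angular distance: |67 − 307| = 240; shorter arc = 360 − 240 = 120°.
Triadic (120° apart) requires 120°.

yes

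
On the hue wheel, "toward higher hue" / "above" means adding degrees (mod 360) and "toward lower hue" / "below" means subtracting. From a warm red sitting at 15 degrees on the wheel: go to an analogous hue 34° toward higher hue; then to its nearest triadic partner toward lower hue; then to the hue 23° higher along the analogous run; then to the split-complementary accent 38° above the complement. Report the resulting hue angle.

analog 34° ↑ +34°: 15 + 34 = 49°
triadic ↓ −120°: 49 − 120 = -71 → -71 + 360 = 289°
analog 23° ↑ +23°: 289 + 23 = 312°
split-comp 38° ↑ +218°: 312 + 218 = 530 → 530 − 360 = 170°

170°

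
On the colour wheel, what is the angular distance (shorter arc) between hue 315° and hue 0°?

|315 − 0| = 315.
The shorter arc is 360 − 315 = 45°.

45°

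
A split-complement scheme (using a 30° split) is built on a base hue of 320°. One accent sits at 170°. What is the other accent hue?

Split-complementary hues sit 30° either side of the complement.
Complement of the base 320°: 320 + 180 = 500 → 500 − 360 = 140°
The given accent 170° is 30° one side of 140°; the other accent sits 30° the other side: 140 − 30 = 110°

110°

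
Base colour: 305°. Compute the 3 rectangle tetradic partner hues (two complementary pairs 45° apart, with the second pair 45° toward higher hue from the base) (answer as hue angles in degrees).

350°, 125° and 170°

A rectangular tetradic uses two complementary pairs 45° apart: offsets 0°, 45°, 180°, 225°.
305 + 45 = 350°
305 + 180 = 485 → 485 − 360 = 125°
305 + 225 = 530 → 530 − 360 = 170°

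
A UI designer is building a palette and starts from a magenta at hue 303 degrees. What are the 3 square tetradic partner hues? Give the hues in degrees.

33°, 123°, and 213°

A square tetradic scheme places four hues every 90°.
303 + 90 = 393 → 393 − 360 = 33°
303 + 180 = 483 → 483 − 360 = 123°
303 + 270 = 573 → 573 − 360 = 213°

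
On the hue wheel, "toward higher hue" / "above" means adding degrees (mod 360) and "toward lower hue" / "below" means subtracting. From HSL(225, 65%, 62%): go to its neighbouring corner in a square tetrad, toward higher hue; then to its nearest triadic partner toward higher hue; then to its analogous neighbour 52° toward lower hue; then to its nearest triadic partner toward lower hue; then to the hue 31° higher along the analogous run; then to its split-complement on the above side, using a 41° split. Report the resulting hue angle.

+90° (square ↑): 225 + 90 = 315°
+120° (triadic ↑): 315 + 120 = 435 → 435 − 360 = 75°
−52° (analog 52° ↓): 75 − 52 = 23°
−120° (triadic ↓): 23 − 120 = -97 → -97 + 360 = 263°
+31° (analog 31° ↑): 263 + 31 = 294°
+221° (split-comp 41° ↑): 294 + 221 = 515 → 515 − 360 = 155°

155°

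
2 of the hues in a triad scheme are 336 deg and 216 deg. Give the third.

96°

A triad places three hues 120° apart.
The full set through 216° is {96°, 216°, 336°}.
Given {216°, 336°}, the missing hue is 96°.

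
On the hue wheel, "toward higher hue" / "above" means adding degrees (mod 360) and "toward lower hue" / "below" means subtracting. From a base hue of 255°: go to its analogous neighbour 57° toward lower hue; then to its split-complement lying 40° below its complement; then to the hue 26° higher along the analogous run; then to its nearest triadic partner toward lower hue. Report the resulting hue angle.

−57° (analog 57° ↓): 255 − 57 = 198°
+140° (split-comp 40° ↓): 198 + 140 = 338°
+26° (analog 26° ↑): 338 + 26 = 364 → 364 − 360 = 4°
−120° (triadic ↓): 4 − 120 = -116 → -116 + 360 = 244°

244°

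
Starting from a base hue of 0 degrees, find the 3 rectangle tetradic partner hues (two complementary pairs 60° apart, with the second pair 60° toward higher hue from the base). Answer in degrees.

60°, 180° and 240°

A rectangular tetradic uses two complementary pairs 60° apart: offsets 0°, 60°, 180°, 240°.
0 + 60 = 60°
0 + 180 = 180°
0 + 240 = 240°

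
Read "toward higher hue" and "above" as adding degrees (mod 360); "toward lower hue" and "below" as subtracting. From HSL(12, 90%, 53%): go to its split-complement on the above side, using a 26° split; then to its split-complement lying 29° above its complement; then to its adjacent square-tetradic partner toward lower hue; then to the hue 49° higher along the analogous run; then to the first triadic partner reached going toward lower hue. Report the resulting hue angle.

split-comp 26° ↑ +206°: 12 + 206 = 218°
split-comp 29° ↑ +209°: 218 + 209 = 427 → 427 − 360 = 67°
square ↓ −90°: 67 − 90 = -23 → -23 + 360 = 337°
analog 49° ↑ +49°: 337 + 49 = 386 → 386 − 360 = 26°
triadic ↓ −120°: 26 − 120 = -94 → -94 + 360 = 266°

266°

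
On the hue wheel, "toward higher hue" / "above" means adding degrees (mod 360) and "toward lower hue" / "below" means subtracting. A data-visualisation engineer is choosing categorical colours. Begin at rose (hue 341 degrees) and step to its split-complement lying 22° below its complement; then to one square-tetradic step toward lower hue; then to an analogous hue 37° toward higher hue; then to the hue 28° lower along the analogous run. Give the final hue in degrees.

58°

split-comp 22° ↓ +158°: 341 + 158 = 499 → 499 − 360 = 139°
square ↓ −90°: 139 − 90 = 49°
analog 37° ↑ +37°: 49 + 37 = 86°
analog 28° ↓ −28°: 86 − 28 = 58°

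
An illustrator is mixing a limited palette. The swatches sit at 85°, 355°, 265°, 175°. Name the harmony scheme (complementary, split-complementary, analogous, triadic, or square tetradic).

square tetradic

Sort the hues: 85°, 175°, 265°, 355°.
Successive gaps around the wheel: 90°, 90°, 90°, 90°.
Four hues every 90° form a square tetradic scheme.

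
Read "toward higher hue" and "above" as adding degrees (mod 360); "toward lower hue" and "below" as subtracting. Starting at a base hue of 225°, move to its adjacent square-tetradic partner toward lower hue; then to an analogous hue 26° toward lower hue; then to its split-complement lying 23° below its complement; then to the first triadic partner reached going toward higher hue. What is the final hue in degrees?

26°

square ↓ −90°: 225 − 90 = 135°
analog 26° ↓ −26°: 135 − 26 = 109°
split-comp 23° ↓ +157°: 109 + 157 = 266°
triadic ↑ +120°: 266 + 120 = 386 → 386 − 360 = 26°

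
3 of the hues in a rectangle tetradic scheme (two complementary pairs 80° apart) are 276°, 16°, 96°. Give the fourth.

196°

A rectangular tetradic uses two complementary pairs 80° apart: offsets 0°, 80°, 180°, 260°.
Among {16°, 96°, 276°}, 96° and 276° are a 180° pair.
The remaining hue 16° needs its own complement: 16 + 180 = 196°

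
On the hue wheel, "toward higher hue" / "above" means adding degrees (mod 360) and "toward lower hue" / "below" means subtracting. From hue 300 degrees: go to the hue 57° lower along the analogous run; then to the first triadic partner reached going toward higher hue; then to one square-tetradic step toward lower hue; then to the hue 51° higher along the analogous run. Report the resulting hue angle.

324°

300 − 57 = 243°   (analog 57° ↓)
243 + 120 = 363 → 363 − 360 = 3°   (triadic ↑)
3 − 90 = -87 → -87 + 360 = 273°   (square ↓)
273 + 51 = 324°   (analog 51° ↑)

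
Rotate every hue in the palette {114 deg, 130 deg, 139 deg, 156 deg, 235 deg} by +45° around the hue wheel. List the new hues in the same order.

159°, 175°, 184°, 201°, 280°

114 + 45 = 159°
130 + 45 = 175°
139 + 45 = 184°
156 + 45 = 201°
235 + 45 = 280°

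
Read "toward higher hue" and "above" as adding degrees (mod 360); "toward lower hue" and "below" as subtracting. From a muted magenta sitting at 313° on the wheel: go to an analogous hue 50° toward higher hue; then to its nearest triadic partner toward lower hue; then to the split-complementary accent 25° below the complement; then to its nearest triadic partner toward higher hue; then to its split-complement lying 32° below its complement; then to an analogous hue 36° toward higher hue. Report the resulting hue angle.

313 + 50 = 363 → 363 − 360 = 3°   (analog 50° ↑)
3 − 120 = -117 → -117 + 360 = 243°   (triadic ↓)
243 + 155 = 398 → 398 − 360 = 38°   (split-comp 25° ↓)
38 + 120 = 158°   (triadic ↑)
158 + 148 = 306°   (split-comp 32° ↓)
306 + 36 = 342°   (analog 36° ↑)

342°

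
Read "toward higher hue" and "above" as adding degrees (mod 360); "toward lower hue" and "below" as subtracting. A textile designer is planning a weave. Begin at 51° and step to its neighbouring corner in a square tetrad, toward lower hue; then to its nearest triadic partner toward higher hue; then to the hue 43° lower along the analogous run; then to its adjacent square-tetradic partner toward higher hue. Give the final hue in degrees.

128°

51 − 90 = -39 → -39 + 360 = 321°   (square ↓)
321 + 120 = 441 → 441 − 360 = 81°   (triadic ↑)
81 − 43 = 38°   (analog 43° ↓)
38 + 90 = 128°   (square ↑)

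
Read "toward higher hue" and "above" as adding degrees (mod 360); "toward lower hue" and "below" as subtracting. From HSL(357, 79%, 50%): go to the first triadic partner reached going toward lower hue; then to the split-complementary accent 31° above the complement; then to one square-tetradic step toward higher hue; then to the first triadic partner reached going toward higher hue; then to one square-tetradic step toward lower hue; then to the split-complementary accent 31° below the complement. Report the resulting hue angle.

357°

357 − 120 = 237°   (triadic ↓)
237 + 211 = 448 → 448 − 360 = 88°   (split-comp 31° ↑)
88 + 90 = 178°   (square ↑)
178 + 120 = 298°   (triadic ↑)
298 − 90 = 208°   (square ↓)
208 + 149 = 357°   (split-comp 31° ↓)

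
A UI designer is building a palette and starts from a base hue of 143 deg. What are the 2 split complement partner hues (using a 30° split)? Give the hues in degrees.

Split-complementary hues sit 30° either side of the complement.
Complement of 143 deg: 143 + 180 = 323°
323 − 30 = 293°
323 + 30 = 353°

293° and 353°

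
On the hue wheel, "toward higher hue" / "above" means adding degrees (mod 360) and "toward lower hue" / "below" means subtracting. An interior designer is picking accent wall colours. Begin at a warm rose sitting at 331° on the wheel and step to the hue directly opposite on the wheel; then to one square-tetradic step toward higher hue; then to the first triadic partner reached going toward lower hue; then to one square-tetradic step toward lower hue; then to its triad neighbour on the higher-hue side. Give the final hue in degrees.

complement +180°: 331 + 180 = 511 → 511 − 360 = 151°
square ↑ +90°: 151 + 90 = 241°
triadic ↓ −120°: 241 − 120 = 121°
square ↓ −90°: 121 − 90 = 31°
triadic ↑ +120°: 31 + 120 = 151°

151°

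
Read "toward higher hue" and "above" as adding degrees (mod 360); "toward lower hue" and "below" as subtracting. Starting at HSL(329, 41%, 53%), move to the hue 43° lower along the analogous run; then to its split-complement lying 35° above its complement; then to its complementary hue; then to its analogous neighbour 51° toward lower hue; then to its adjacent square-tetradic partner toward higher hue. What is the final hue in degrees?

329 − 43 = 286°   (analog 43° ↓)
286 + 215 = 501 → 501 − 360 = 141°   (split-comp 35° ↑)
141 + 180 = 321°   (complement)
321 − 51 = 270°   (analog 51° ↓)
270 + 90 = 360 → 360 − 360 = 0°   (square ↑)

0°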